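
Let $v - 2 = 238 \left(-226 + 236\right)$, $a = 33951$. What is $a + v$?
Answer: $36333$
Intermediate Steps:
$v = 2382$ ($v = 2 + 238 \left(-226 + 236\right) = 2 + 238 \cdot 10 = 2 + 2380 = 2382$)
$a + v = 33951 + 2382 = 36333$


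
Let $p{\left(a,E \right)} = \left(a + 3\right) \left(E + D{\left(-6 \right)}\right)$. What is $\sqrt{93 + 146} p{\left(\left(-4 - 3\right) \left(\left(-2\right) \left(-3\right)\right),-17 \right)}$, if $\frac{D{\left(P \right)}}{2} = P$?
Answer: $1131 \sqrt{239} \approx 17485.0$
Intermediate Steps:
$D{\left(P \right)} = 2 P$
$p{\left(a,E \right)} = \left(-12 + E\right) \left(3 + a\right)$ ($p{\left(a,E \right)} = \left(a + 3\right) \left(E + 2 \left(-6\right)\right) = \left(3 + a\right) \left(E - 12\right) = \left(3 + a\right) \left(-12 + E\right) = \left(-12 + E\right) \left(3 + a\right)$)
$\sqrt{93 + 146} p{\left(\left(-4 - 3\right) \left(\left(-2\right) \left(-3\right)\right),-17 \right)} = \sqrt{93 + 146} \left(-36 - 12 \left(-4 - 3\right) \left(\left(-2\right) \left(-3\right)\right) + 3 \left(-17\right) - 17 \left(-4 - 3\right) \left(\left(-2\right) \left(-3\right)\right)\right) = \sqrt{239} \left(-36 - 12 \left(\left(-7\right) 6\right) - 51 - 17 \left(\left(-7\right) 6\right)\right) = \sqrt{239} \left(-36 - -504 - 51 - -714\right) = \sqrt{239} \left(-36 + 504 - 51 + 714\right) = \sqrt{239} \cdot 1131 = 1131 \sqrt{239}$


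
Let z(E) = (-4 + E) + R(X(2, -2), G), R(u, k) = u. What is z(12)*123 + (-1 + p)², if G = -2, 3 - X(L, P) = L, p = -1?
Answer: 1111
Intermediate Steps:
X(L, P) = 3 - L
z(E) = -3 + E (z(E) = (-4 + E) + (3 - 1*2) = (-4 + E) + (3 - 2) = (-4 + E) + 1 = -3 + E)
z(12)*123 + (-1 + p)² = (-3 + 12)*123 + (-1 - 1)² = 9*123 + (-2)² = 1107 + 4 = 1111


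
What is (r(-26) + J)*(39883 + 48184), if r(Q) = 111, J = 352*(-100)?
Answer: -3090182963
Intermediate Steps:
J = -35200
(r(-26) + J)*(39883 + 48184) = (111 - 35200)*(39883 + 48184) = -35089*88067 = -3090182963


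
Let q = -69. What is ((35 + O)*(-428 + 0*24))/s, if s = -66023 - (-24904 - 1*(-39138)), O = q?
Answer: -856/4721 ≈ -0.18132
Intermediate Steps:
O = -69
s = -80257 (s = -66023 - (-24904 + 39138) = -66023 - 1*14234 = -66023 - 14234 = -80257)
((35 + O)*(-428 + 0*24))/s = ((35 - 69)*(-428 + 0*24))/(-80257) = -34*(-428 + 0)*(-1/80257) = -34*(-428)*(-1/80257) = 14552*(-1/80257) = -856/4721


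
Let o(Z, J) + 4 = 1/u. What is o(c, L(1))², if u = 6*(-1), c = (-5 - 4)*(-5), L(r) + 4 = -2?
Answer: 625/36 ≈ 17.361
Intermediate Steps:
L(r) = -6 (L(r) = -4 - 2 = -6)
c = 45 (c = -9*(-5) = 45)
u = -6
o(Z, J) = -25/6 (o(Z, J) = -4 + 1/(-6) = -4 - ⅙ = -25/6)
o(c, L(1))² = (-25/6)² = 625/36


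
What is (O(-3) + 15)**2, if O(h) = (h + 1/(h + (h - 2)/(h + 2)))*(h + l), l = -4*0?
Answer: 2025/4 ≈ 506.25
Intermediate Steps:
l = 0
O(h) = h*(h + 1/(h + (-2 + h)/(2 + h))) (O(h) = (h + 1/(h + (h - 2)/(h + 2)))*(h + 0) = (h + 1/(h + (-2 + h)/(2 + h)))*h = h*(h + 1/(h + (-2 + h)/(2 + h))))
(O(-3) + 15)**2 = (-3*(2 + (-3)**3 - 1*(-3) + 3*(-3)**2)/(-2 + (-3)**2 + 3*(-3)) + 15)**2 = (-3*(2 - 27 + 3 + 3*9)/(-2 + 9 - 9) + 15)**2 = (-3*(2 - 27 + 3 + 27)/(-2) + 15)**2 = (-3*(-1/2)*5 + 15)**2 = (15/2 + 15)**2 = (45/2)**2 = 2025/4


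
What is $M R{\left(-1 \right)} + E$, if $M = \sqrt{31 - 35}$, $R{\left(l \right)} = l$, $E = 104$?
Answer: $104 - 2 i \approx 104.0 - 2.0 i$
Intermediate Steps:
$M = 2 i$ ($M = \sqrt{-4} = 2 i \approx 2.0 i$)
$M R{\left(-1 \right)} + E = 2 i \left(-1\right) + 104 = - 2 i + 104 = 104 - 2 i$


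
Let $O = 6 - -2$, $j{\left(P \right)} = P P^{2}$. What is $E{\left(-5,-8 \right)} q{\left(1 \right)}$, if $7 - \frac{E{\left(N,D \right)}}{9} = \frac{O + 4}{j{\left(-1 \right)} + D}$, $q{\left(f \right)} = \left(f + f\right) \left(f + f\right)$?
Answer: $300$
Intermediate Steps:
$j{\left(P \right)} = P^{3}$
$O = 8$ ($O = 6 + 2 = 8$)
$q{\left(f \right)} = 4 f^{2}$ ($q{\left(f \right)} = 2 f 2 f = 4 f^{2}$)
$E{\left(N,D \right)} = 63 - \frac{108}{-1 + D}$ ($E{\left(N,D \right)} = 63 - 9 \frac{8 + 4}{\left(-1\right)^{3} + D} = 63 - 9 \frac{12}{-1 + D} = 63 - \frac{108}{-1 + D}$)
$E{\left(-5,-8 \right)} q{\left(1 \right)} = \frac{9 \left(-19 + 7 \left(-8\right)\right)}{-1 - 8} \cdot 4 \cdot 1^{2} = \frac{9 \left(-19 - 56\right)}{-9} \cdot 4 \cdot 1 = 9 \left(- \frac{1}{9}\right) \left(-75\right) 4 = 75 \cdot 4 = 300$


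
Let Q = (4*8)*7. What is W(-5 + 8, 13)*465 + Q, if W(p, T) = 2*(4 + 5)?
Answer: 8594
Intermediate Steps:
Q = 224 (Q = 32*7 = 224)
W(p, T) = 18 (W(p, T) = 2*9 = 18)
W(-5 + 8, 13)*465 + Q = 18*465 + 224 = 8370 + 224 = 8594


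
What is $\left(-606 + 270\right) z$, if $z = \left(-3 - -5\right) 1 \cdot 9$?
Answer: $-6048$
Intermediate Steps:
$z = 18$ ($z = \left(-3 + 5\right) 1 \cdot 9 = 2 \cdot 1 \cdot 9 = 2 \cdot 9 = 18$)
$\left(-606 + 270\right) z = \left(-606 + 270\right) 18 = \left(-336\right) 18 = -6048$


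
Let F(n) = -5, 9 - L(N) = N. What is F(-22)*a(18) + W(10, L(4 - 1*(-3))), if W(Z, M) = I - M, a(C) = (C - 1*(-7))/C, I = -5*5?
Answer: -611/18 ≈ -33.944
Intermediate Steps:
L(N) = 9 - N
I = -25
a(C) = (7 + C)/C (a(C) = (C + 7)/C = (7 + C)/C)
W(Z, M) = -25 - M
F(-22)*a(18) + W(10, L(4 - 1*(-3))) = -5*(7 + 18)/18 + (-25 - (9 - (4 - 1*(-3)))) = -5*25/18 + (-25 - (9 - (4 + 3))) = -5*25/18 + (-25 - (9 - 1*7)) = -125/18 + (-25 - (9 - 7)) = -125/18 + (-25 - 1*2) = -125/18 + (-25 - 2) = -125/18 - 27 = -611/18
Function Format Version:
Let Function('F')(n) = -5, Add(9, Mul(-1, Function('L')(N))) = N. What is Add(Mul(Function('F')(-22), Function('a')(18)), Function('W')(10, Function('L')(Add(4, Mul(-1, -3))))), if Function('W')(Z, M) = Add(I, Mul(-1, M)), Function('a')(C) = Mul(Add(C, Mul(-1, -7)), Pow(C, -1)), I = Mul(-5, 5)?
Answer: Rational(-611, 18) ≈ -33.944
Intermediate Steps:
Function('L')(N) = Add(9, Mul(-1, N))
I = -25
Function('a')(C) = Mul(Pow(C, -1), Add(7, C)) (Function('a')(C) = Mul(Add(C, 7), Pow(C, -1)) = Mul(Add(7, C), Pow(C, -1)) = Mul(Pow(C, -1), Add(7, C)))
Function('W')(Z, M) = Add(-25, Mul(-1, M))
Add(Mul(Function('F')(-22), Function('a')(18)), Function('W')(10, Function('L')(Add(4, Mul(-1, -3))))) = Add(Mul(-5, Mul(Pow(18, -1), Add(7, 18))), Add(-25, Mul(-1, Add(9, Mul(-1, Add(4, Mul(-1, -3))))))) = Add(Mul(-5, Mul(Rational(1, 18), 25)), Add(-25, Mul(-1, Add(9, Mul(-1, Add(4, 3)))))) = Add(Mul(-5, Rational(25, 18)), Add(-25, Mul(-1, Add(9, Mul(-1, 7))))) = Add(Rational(-125, 18), Add(-25, Mul(-1, Add(9, -7)))) = Add(Rational(-125, 18), Add(-25, Mul(-1, 2))) = Add(Rational(-125, 18), Add(-25, -2)) = Add(Rational(-125, 18), -27) = Rational(-611, 18)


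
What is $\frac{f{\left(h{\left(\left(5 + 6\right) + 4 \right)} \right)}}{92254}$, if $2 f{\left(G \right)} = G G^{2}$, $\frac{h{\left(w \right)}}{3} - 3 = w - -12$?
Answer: $\frac{182250}{46127} \approx 3.951$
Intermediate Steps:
$h{\left(w \right)} = 45 + 3 w$ ($h{\left(w \right)} = 9 + 3 \left(w - -12\right) = 9 + 3 \left(w + 12\right) = 9 + 3 \left(12 + w\right) = 9 + \left(36 + 3 w\right) = 45 + 3 w$)
$f{\left(G \right)} = \frac{G^{3}}{2}$ ($f{\left(G \right)} = \frac{G G^{2}}{2} = \frac{G^{3}}{2}$)
$\frac{f{\left(h{\left(\left(5 + 6\right) + 4 \right)} \right)}}{92254} = \frac{\frac{1}{2} \left(45 + 3 \left(\left(5 + 6\right) + 4\right)\right)^{3}}{92254} = \frac{\left(45 + 3 \left(11 + 4\right)\right)^{3}}{2} \cdot \frac{1}{92254} = \frac{\left(45 + 3 \cdot 15\right)^{3}}{2} \cdot \frac{1}{92254} = \frac{\left(45 + 45\right)^{3}}{2} \cdot \frac{1}{92254} = \frac{90^{3}}{2} \cdot \frac{1}{92254} = \frac{1}{2} \cdot 729000 \cdot \frac{1}{92254} = 364500 \cdot \frac{1}{92254} = \frac{182250}{46127}$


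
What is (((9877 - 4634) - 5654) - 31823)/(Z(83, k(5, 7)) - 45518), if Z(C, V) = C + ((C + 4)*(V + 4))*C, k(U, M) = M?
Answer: -16117/16998 ≈ -0.94817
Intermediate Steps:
Z(C, V) = C + C*(4 + C)*(4 + V) (Z(C, V) = C + ((4 + C)*(4 + V))*C = C + C*(4 + C)*(4 + V))
(((9877 - 4634) - 5654) - 31823)/(Z(83, k(5, 7)) - 45518) = (((9877 - 4634) - 5654) - 31823)/(83*(17 + 4*83 + 4*7 + 83*7) - 45518) = ((5243 - 5654) - 31823)/(83*(17 + 332 + 28 + 581) - 45518) = (-411 - 31823)/(83*958 - 45518) = -32234/(79514 - 45518) = -32234/33996 = -32234*1/33996 = -16117/16998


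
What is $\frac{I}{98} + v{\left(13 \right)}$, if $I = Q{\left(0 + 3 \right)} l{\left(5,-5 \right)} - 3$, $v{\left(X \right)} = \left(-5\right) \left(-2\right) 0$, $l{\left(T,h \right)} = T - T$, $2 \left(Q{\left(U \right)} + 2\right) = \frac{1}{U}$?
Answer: $- \frac{3}{98} \approx -0.030612$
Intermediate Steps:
$Q{\left(U \right)} = -2 + \frac{1}{2 U}$
$l{\left(T,h \right)} = 0$
$v{\left(X \right)} = 0$ ($v{\left(X \right)} = 10 \cdot 0 = 0$)
$I = -3$ ($I = \left(-2 + \frac{1}{2 \left(0 + 3\right)}\right) 0 - 3 = \left(-2 + \frac{1}{2 \cdot 3}\right) 0 - 3 = \left(-2 + \frac{1}{2} \cdot \frac{1}{3}\right) 0 - 3 = \left(-2 + \frac{1}{6}\right) 0 - 3 = \left(- \frac{11}{6}\right) 0 - 3 = 0 - 3 = -3$)
$\frac{I}{98} + v{\left(13 \right)} = - \frac{3}{98} + 0 = - \frac{3}{98}$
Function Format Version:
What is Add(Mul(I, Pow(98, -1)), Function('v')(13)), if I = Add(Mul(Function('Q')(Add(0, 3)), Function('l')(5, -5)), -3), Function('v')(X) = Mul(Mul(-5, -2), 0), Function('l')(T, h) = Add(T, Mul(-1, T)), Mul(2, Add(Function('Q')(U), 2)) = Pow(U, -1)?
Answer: Rational(-3, 98) ≈ -0.030612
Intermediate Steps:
Function('Q')(U) = Add(-2, Mul(Rational(1, 2), Pow(U, -1)))
Function('l')(T, h) = 0
Function('v')(X) = 0 (Function('v')(X) = Mul(10, 0) = 0)
I = -3 (I = Add(Mul(Add(-2, Mul(Rational(1, 2), Pow(Add(0, 3), -1))), 0), -3) = Add(Mul(Add(-2, Mul(Rational(1, 2), Pow(3, -1))), 0), -3) = Add(Mul(Add(-2, Mul(Rational(1, 2), Rational(1, 3))), 0), -3) = Add(Mul(Add(-2, Rational(1, 6)), 0), -3) = Add(Mul(Rational(-11, 6), 0), -3) = Add(0, -3) = -3)
Add(Mul(I, Pow(98, -1)), Function('v')(13)) = Add(Mul(-3, Pow(98, -1)), 0) = Add(Mul(-3, Rational(1, 98)), 0) = Add(Rational(-3, 98), 0) = Rational(-3, 98)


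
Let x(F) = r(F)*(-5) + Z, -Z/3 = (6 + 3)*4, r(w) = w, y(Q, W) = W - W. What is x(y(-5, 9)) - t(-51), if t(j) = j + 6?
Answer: -63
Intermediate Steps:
y(Q, W) = 0
t(j) = 6 + j
Z = -108 (Z = -3*(6 + 3)*4 = -27*4 = -3*36 = -108)
x(F) = -108 - 5*F (x(F) = F*(-5) - 108 = -5*F - 108 = -108 - 5*F)
x(y(-5, 9)) - t(-51) = (-108 - 5*0) - (6 - 51) = (-108 + 0) - 1*(-45) = -108 + 45 = -63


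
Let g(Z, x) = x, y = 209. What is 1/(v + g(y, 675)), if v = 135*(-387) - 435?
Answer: -1/52005 ≈ -1.9229e-5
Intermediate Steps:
v = -52680 (v = -52245 - 435 = -52680)
1/(v + g(y, 675)) = 1/(-52680 + 675) = 1/(-52005) = -1/52005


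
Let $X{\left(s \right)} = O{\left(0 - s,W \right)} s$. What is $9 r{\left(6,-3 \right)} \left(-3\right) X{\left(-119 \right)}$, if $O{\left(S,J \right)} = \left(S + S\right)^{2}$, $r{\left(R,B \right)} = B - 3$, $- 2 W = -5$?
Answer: $-1091983032$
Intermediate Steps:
$W = \frac{5}{2}$ ($W = \left(- \frac{1}{2}\right) \left(-5\right) = \frac{5}{2} \approx 2.5$)
$r{\left(R,B \right)} = -3 + B$ ($r{\left(R,B \right)} = B - 3 = -3 + B$)
$O{\left(S,J \right)} = 4 S^{2}$ ($O{\left(S,J \right)} = \left(2 S\right)^{2} = 4 S^{2}$)
$X{\left(s \right)} = 4 s^{3}$ ($X{\left(s \right)} = 4 \left(0 - s\right)^{2} s = 4 \left(- s\right)^{2} s = 4 s^{2} s = 4 s^{3}$)
$9 r{\left(6,-3 \right)} \left(-3\right) X{\left(-119 \right)} = 9 \left(-3 - 3\right) \left(-3\right) 4 \left(-119\right)^{3} = 9 \left(-6\right) \left(-3\right) 4 \left(-1685159\right) = \left(-54\right) \left(-3\right) \left(-6740636\right) = 162 \left(-6740636\right) = -1091983032$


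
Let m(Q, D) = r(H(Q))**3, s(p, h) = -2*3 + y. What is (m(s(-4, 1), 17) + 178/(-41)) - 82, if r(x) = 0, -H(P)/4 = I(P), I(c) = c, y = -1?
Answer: -3540/41 ≈ -86.341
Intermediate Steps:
H(P) = -4*P
s(p, h) = -7 (s(p, h) = -2*3 - 1 = -6 - 1 = -7)
m(Q, D) = 0 (m(Q, D) = 0**3 = 0)
(m(s(-4, 1), 17) + 178/(-41)) - 82 = (0 + 178/(-41)) - 82 = (0 + 178*(-1/41)) - 82 = (0 - 178/41) - 82 = -178/41 - 82 = -3540/41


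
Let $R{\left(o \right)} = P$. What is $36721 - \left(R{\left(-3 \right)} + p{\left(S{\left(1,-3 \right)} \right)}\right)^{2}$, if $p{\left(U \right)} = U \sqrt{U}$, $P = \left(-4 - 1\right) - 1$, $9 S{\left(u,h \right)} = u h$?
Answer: $\frac{990496}{27} - \frac{4 i \sqrt{3}}{3} \approx 36685.0 - 2.3094 i$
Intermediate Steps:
$S{\left(u,h \right)} = \frac{h u}{9}$ ($S{\left(u,h \right)} = \frac{u h}{9} = \frac{h u}{9}$)
$P = -6$ ($P = -5 - 1 = -6$)
$p{\left(U \right)} = U^{\frac{3}{2}}$
$R{\left(o \right)} = -6$
$36721 - \left(R{\left(-3 \right)} + p{\left(S{\left(1,-3 \right)} \right)}\right)^{2} = 36721 - \left(-6 + \left(\frac{1}{9} \left(-3\right) 1\right)^{\frac{3}{2}}\right)^{2} = 36721 - \left(-6 + \left(- \frac{1}{3}\right)^{\frac{3}{2}}\right)^{2} = 36721 - \left(-6 - \frac{i \sqrt{3}}{9}\right)^{2}$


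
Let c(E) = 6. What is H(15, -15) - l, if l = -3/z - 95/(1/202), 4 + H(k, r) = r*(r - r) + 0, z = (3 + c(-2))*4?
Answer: 230233/12 ≈ 19186.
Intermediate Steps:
z = 36 (z = (3 + 6)*4 = 9*4 = 36)
H(k, r) = -4 (H(k, r) = -4 + (r*(r - r) + 0) = -4 + (r*0 + 0) = -4 + (0 + 0) = -4 + 0 = -4)
l = -230281/12 (l = -3/36 - 95/(1/202) = -3*1/36 - 95/1/202 = -1/12 - 95*202 = -1/12 - 19190 = -230281/12 ≈ -19190.)
H(15, -15) - l = -4 - 1*(-230281/12) = -4 + 230281/12 = 230233/12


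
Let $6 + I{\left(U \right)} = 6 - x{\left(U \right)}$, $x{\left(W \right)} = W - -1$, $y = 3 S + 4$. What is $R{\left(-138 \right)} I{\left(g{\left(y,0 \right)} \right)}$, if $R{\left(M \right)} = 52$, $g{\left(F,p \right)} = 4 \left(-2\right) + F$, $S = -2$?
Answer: $468$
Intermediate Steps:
$y = -2$ ($y = 3 \left(-2\right) + 4 = -6 + 4 = -2$)
$g{\left(F,p \right)} = -8 + F$
$x{\left(W \right)} = 1 + W$ ($x{\left(W \right)} = W + 1 = 1 + W$)
$I{\left(U \right)} = -1 - U$ ($I{\left(U \right)} = -6 - \left(-5 + U\right) = -1 - U$)
$R{\left(-138 \right)} I{\left(g{\left(y,0 \right)} \right)} = 52 \left(-1 - \left(-8 - 2\right)\right) = 52 \left(-1 - -10\right) = 52 \left(-1 + 10\right) = 52 \cdot 9 = 468$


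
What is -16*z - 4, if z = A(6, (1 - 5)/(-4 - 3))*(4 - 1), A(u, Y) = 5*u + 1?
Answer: -1492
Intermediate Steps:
A(u, Y) = 1 + 5*u
z = 93 (z = (1 + 5*6)*(4 - 1) = (1 + 30)*3 = 31*3 = 93)
-16*z - 4 = -16*93 - 4 = -1488 - 4 = -1492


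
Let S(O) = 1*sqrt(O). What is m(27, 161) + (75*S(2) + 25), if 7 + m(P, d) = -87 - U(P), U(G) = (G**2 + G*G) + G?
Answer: -1554 + 75*sqrt(2) ≈ -1447.9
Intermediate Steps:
U(G) = G + 2*G**2 (U(G) = (G**2 + G**2) + G = 2*G**2 + G = G + 2*G**2)
S(O) = sqrt(O)
m(P, d) = -94 - P*(1 + 2*P) (m(P, d) = -7 + (-87 - P*(1 + 2*P)) = -94 - P*(1 + 2*P))
m(27, 161) + (75*S(2) + 25) = (-94 - 1*27*(1 + 2*27)) + (75*sqrt(2) + 25) = (-94 - 1*27*(1 + 54)) + (25 + 75*sqrt(2)) = (-94 - 1*27*55) + (25 + 75*sqrt(2)) = (-94 - 1485) + (25 + 75*sqrt(2)) = -1579 + (25 + 75*sqrt(2)) = -1554 + 75*sqrt(2)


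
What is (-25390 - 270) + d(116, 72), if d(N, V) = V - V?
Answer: -25660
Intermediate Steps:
d(N, V) = 0
(-25390 - 270) + d(116, 72) = (-25390 - 270) + 0 = -25660 + 0 = -25660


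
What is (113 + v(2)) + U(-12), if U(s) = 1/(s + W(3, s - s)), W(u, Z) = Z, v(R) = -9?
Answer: 1247/12 ≈ 103.92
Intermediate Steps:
U(s) = 1/s (U(s) = 1/(s + (s - s)) = 1/(s + 0) = 1/s)
(113 + v(2)) + U(-12) = (113 - 9) + 1/(-12) = 104 - 1/12 = 1247/12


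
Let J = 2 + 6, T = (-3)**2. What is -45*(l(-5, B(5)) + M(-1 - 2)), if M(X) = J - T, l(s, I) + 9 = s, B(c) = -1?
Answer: 675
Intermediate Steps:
T = 9
l(s, I) = -9 + s
J = 8
M(X) = -1 (M(X) = 8 - 1*9 = 8 - 9 = -1)
-45*(l(-5, B(5)) + M(-1 - 2)) = -45*((-9 - 5) - 1) = -45*(-14 - 1) = -45*(-15) = 675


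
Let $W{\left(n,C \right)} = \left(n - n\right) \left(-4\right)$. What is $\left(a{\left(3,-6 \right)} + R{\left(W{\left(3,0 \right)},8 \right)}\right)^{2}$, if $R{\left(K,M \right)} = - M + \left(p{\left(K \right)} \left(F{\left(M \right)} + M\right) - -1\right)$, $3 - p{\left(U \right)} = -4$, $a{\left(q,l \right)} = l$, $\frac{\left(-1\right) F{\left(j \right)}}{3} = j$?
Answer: $15625$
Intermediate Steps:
$F{\left(j \right)} = - 3 j$
$p{\left(U \right)} = 7$ ($p{\left(U \right)} = 3 - -4 = 3 + 4 = 7$)
$W{\left(n,C \right)} = 0$ ($W{\left(n,C \right)} = 0 \left(-4\right) = 0$)
$R{\left(K,M \right)} = 1 - 15 M$ ($R{\left(K,M \right)} = - M + \left(7 \left(- 3 M + M\right) - -1\right) = - M + \left(7 \left(- 2 M\right) + 1\right) = - M - \left(-1 + 14 M\right) = 1 - 15 M$)
$\left(a{\left(3,-6 \right)} + R{\left(W{\left(3,0 \right)},8 \right)}\right)^{2} = \left(-6 + \left(1 - 120\right)\right)^{2} = \left(-6 - 119\right)^{2} = \left(-125\right)^{2} = 15625$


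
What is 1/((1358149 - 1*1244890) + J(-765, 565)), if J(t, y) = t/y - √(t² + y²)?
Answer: 723093441/81890086517473 + 63845*√36178/163780173034946 ≈ 8.9042e-6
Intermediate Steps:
J(t, y) = -√(t² + y²) + t/y
1/((1358149 - 1*1244890) + J(-765, 565)) = 1/((1358149 - 1*1244890) + (-√((-765)² + 565²) - 765/565)) = 1/((1358149 - 1244890) + (-√(585225 + 319225) - 765*1/565)) = 1/(113259 + (-√904450 - 153/113)) = 1/(113259 + (-5*√36178 - 153/113)) = 1/(113259 + (-153/113 - 5*√36178)) = 1/(12798114/113 - 5*√36178)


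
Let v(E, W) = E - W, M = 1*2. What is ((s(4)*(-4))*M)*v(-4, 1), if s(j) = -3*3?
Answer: -360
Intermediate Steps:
M = 2
s(j) = -9
((s(4)*(-4))*M)*v(-4, 1) = (-9*(-4)*2)*(-4 - 1*1) = (36*2)*(-4 - 1) = 72*(-5) = -360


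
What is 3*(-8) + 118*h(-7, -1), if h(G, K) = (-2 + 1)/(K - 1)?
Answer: 35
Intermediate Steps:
h(G, K) = -1/(-1 + K)
3*(-8) + 118*h(-7, -1) = 3*(-8) + 118*(-1/(-1 - 1)) = -24 + 118*(-1/(-2)) = -24 + 118*(-1*(-½)) = -24 + 118*(½) = -24 + 59 = 35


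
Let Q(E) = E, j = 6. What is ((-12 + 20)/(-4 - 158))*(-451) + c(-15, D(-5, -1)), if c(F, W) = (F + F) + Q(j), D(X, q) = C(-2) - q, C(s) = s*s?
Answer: -140/81 ≈ -1.7284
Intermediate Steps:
C(s) = s²
D(X, q) = 4 - q (D(X, q) = (-2)² - q = 4 - q)
c(F, W) = 6 + 2*F (c(F, W) = (F + F) + 6 = 2*F + 6 = 6 + 2*F)
((-12 + 20)/(-4 - 158))*(-451) + c(-15, D(-5, -1)) = ((-12 + 20)/(-4 - 158))*(-451) + (6 + 2*(-15)) = (8/(-162))*(-451) + (6 - 30) = (8*(-1/162))*(-451) - 24 = -4/81*(-451) - 24 = 1804/81 - 24 = -140/81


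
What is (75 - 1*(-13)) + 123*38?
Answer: 4762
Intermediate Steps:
(75 - 1*(-13)) + 123*38 = (75 + 13) + 4674 = 88 + 4674 = 4762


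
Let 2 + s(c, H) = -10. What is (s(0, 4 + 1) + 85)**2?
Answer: 5329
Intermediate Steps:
s(c, H) = -12 (s(c, H) = -2 - 10 = -12)
(s(0, 4 + 1) + 85)**2 = (-12 + 85)**2 = 73**2 = 5329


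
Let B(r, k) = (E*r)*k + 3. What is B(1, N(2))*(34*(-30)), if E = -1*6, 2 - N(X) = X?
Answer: -3060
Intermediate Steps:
N(X) = 2 - X
E = -6
B(r, k) = 3 - 6*k*r (B(r, k) = (-6*r)*k + 3 = -6*k*r + 3 = 3 - 6*k*r)
B(1, N(2))*(34*(-30)) = (3 - 6*(2 - 1*2)*1)*(34*(-30)) = (3 - 6*(2 - 2)*1)*(-1020) = (3 - 6*0*1)*(-1020) = (3 + 0)*(-1020) = 3*(-1020) = -3060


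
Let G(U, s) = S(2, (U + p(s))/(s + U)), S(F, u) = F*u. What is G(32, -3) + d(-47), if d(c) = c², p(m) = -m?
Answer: 64131/29 ≈ 2211.4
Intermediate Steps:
G(U, s) = 2*(U - s)/(U + s) (G(U, s) = 2*((U - s)/(s + U)) = 2*((U - s)/(U + s)) = 2*(U - s)/(U + s))
G(32, -3) + d(-47) = 2*(32 - 1*(-3))/(32 - 3) + (-47)² = 2*(32 + 3)/29 + 2209 = 2*(1/29)*35 + 2209 = 70/29 + 2209 = 64131/29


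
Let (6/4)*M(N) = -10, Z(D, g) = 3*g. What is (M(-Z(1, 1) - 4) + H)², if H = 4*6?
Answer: 2704/9 ≈ 300.44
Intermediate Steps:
M(N) = -20/3 (M(N) = (⅔)*(-10) = -20/3)
H = 24
(M(-Z(1, 1) - 4) + H)² = (-20/3 + 24)² = (52/3)² = 2704/9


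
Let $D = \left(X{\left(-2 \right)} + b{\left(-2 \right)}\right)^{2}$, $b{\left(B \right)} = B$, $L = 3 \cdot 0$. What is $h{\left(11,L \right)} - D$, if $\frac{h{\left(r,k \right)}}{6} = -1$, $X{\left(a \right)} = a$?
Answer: $-22$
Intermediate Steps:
$L = 0$
$h{\left(r,k \right)} = -6$ ($h{\left(r,k \right)} = 6 \left(-1\right) = -6$)
$D = 16$ ($D = \left(-2 - 2\right)^{2} = \left(-4\right)^{2} = 16$)
$h{\left(11,L \right)} - D = -6 - 16 = -22$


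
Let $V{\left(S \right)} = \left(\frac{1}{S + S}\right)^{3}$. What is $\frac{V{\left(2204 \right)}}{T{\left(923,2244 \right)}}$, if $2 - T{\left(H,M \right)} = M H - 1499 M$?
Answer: $\frac{1}{110705899642084352} \approx 9.0329 \cdot 10^{-18}$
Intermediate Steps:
$V{\left(S \right)} = \frac{1}{8 S^{3}}$ ($V{\left(S \right)} = \left(\frac{1}{2 S}\right)^{3} = \frac{1}{8 S^{3}}$)
$T{\left(H,M \right)} = 2 + 1499 M - H M$ ($T{\left(H,M \right)} = 2 - \left(M H - 1499 M\right) = 2 - \left(H M - 1499 M\right) = 2 - \left(- 1499 M + H M\right) = 2 + 1499 M - H M$)
$\frac{V{\left(2204 \right)}}{T{\left(923,2244 \right)}} = \frac{\frac{1}{8} \cdot \frac{1}{10706185664}}{2 + 1499 \cdot 2244 - 923 \cdot 2244} = \frac{\frac{1}{8} \cdot \frac{1}{10706185664}}{2 + 3363756 - 2071212} = \frac{1}{85649485312 \cdot 1292546} = \frac{1}{85649485312} \cdot \frac{1}{1292546} = \frac{1}{110705899642084352}$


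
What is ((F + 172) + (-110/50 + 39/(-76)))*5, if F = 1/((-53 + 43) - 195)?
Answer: 2637413/3116 ≈ 846.41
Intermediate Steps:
F = -1/205 (F = 1/(-10 - 195) = 1/(-205) = -1/205 ≈ -0.0048781)
((F + 172) + (-110/50 + 39/(-76)))*5 = ((-1/205 + 172) + (-110/50 + 39/(-76)))*5 = (35259/205 + (-110*1/50 + 39*(-1/76)))*5 = (35259/205 + (-11/5 - 39/76))*5 = (35259/205 - 1031/380)*5 = (2637413/15580)*5 = 2637413/3116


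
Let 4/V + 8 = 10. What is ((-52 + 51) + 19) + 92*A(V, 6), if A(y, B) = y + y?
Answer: 386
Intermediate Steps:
V = 2 (V = 4/(-8 + 10) = 4/2 = 4*(½) = 2)
A(y, B) = 2*y
((-52 + 51) + 19) + 92*A(V, 6) = ((-52 + 51) + 19) + 92*(2*2) = (-1 + 19) + 92*4 = 18 + 368 = 386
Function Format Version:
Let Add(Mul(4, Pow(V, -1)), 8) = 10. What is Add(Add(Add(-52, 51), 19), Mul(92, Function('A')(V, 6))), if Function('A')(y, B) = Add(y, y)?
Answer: 386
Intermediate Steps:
V = 2 (V = Mul(4, Pow(Add(-8, 10), -1)) = Mul(4, Pow(2, -1)) = Mul(4, Rational(1, 2)) = 2)
Function('A')(y, B) = Mul(2, y)
Add(Add(Add(-52, 51), 19), Mul(92, Function('A')(V, 6))) = Add(Add(Add(-52, 51), 19), Mul(92, Mul(2, 2))) = Add(Add(-1, 19), Mul(92, 4)) = Add(18, 368) = 386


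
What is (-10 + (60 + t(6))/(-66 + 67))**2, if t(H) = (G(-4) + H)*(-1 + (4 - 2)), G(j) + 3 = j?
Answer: 2401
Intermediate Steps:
G(j) = -3 + j
t(H) = -7 + H (t(H) = ((-3 - 4) + H)*(-1 + (4 - 2)) = (-7 + H)*(-1 + 2) = (-7 + H)*1 = -7 + H)
(-10 + (60 + t(6))/(-66 + 67))**2 = (-10 + (60 + (-7 + 6))/(-66 + 67))**2 = (-10 + (60 - 1)/1)**2 = (-10 + 59*1)**2 = (-10 + 59)**2 = 49**2 = 2401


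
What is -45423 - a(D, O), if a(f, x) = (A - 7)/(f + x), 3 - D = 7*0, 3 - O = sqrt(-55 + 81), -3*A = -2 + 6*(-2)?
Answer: -227108/5 + 7*sqrt(26)/30 ≈ -45420.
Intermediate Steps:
A = 14/3 (A = -(-2 + 6*(-2))/3 = -(-2 - 12)/3 = -1/3*(-14) = 14/3 ≈ 4.6667)
O = 3 - sqrt(26) (O = 3 - sqrt(-55 + 81) = 3 - sqrt(26) ≈ -2.0990)
D = 3 (D = 3 - 7*0 = 3 - 1*0 = 3 + 0 = 3)
a(f, x) = -7/(3*(f + x)) (a(f, x) = (14/3 - 7)/(f + x) = -7/(3*(f + x)))
-45423 - a(D, O) = -45423 - (-7)/(3*3 + 3*(3 - sqrt(26))) = -45423 - (-7)/(9 + (9 - 3*sqrt(26))) = -45423 - (-7)/(18 - 3*sqrt(26)) = -45423 + 7/(18 - 3*sqrt(26))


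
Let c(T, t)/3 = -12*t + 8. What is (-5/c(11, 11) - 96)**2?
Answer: 1274989849/138384 ≈ 9213.4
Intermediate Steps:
c(T, t) = 24 - 36*t (c(T, t) = 3*(-12*t + 8) = 3*(8 - 12*t) = 24 - 36*t)
(-5/c(11, 11) - 96)**2 = (-5/(24 - 36*11) - 96)**2 = (-5/(24 - 396) - 96)**2 = (-5/(-372) - 96)**2 = (-5*(-1/372) - 96)**2 = (5/372 - 96)**2 = (-35707/372)**2 = 1274989849/138384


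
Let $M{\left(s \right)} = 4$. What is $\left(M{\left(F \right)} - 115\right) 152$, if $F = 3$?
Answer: $-16872$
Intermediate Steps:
$\left(M{\left(F \right)} - 115\right) 152 = \left(4 - 115\right) 152 = \left(-111\right) 152 = -16872$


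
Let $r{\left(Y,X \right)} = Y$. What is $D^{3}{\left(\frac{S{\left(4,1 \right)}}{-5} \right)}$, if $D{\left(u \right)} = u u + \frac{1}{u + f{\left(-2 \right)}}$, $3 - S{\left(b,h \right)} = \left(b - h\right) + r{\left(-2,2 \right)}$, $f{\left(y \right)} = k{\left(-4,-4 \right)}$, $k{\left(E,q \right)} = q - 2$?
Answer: $\frac{27}{512000000} \approx 5.2734 \cdot 10^{-8}$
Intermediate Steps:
$k{\left(E,q \right)} = -2 + q$
$f{\left(y \right)} = -6$ ($f{\left(y \right)} = -2 - 4 = -6$)
$S{\left(b,h \right)} = 5 + h - b$ ($S{\left(b,h \right)} = 3 - \left(\left(b - h\right) - 2\right) = 3 - \left(-2 + b - h\right) = 3 + \left(2 + h - b\right) = 5 + h - b$)
$D{\left(u \right)} = u^{2} + \frac{1}{-6 + u}$ ($D{\left(u \right)} = u u + \frac{1}{u - 6} = u^{2} + \frac{1}{-6 + u}$)
$D^{3}{\left(\frac{S{\left(4,1 \right)}}{-5} \right)} = \left(\frac{1 + \left(\frac{5 + 1 - 4}{-5}\right)^{3} - 6 \left(\frac{5 + 1 - 4}{-5}\right)^{2}}{-6 + \frac{5 + 1 - 4}{-5}}\right)^{3} = \left(\frac{1 + \left(\left(5 + 1 - 4\right) \left(- \frac{1}{5}\right)\right)^{3} - 6 \left(\left(5 + 1 - 4\right) \left(- \frac{1}{5}\right)\right)^{2}}{-6 + \left(5 + 1 - 4\right) \left(- \frac{1}{5}\right)}\right)^{3} = \left(\frac{1 + \left(2 \left(- \frac{1}{5}\right)\right)^{3} - 6 \left(2 \left(- \frac{1}{5}\right)\right)^{2}}{-6 + 2 \left(- \frac{1}{5}\right)}\right)^{3} = \left(\frac{1 + \left(- \frac{2}{5}\right)^{3} - 6 \left(- \frac{2}{5}\right)^{2}}{-6 - \frac{2}{5}}\right)^{3} = \left(\frac{1 - \frac{8}{125} - \frac{24}{25}}{- \frac{32}{5}}\right)^{3} = \left(- \frac{5 \left(1 - \frac{8}{125} - \frac{24}{25}\right)}{32}\right)^{3} = \left(\left(- \frac{5}{32}\right) \left(- \frac{3}{125}\right)\right)^{3} = \left(\frac{3}{800}\right)^{3} = \frac{27}{512000000}$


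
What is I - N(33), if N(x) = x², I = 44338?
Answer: 43249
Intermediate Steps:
I - N(33) = 44338 - 1*33² = 44338 - 1*1089 = 44338 - 1089 = 43249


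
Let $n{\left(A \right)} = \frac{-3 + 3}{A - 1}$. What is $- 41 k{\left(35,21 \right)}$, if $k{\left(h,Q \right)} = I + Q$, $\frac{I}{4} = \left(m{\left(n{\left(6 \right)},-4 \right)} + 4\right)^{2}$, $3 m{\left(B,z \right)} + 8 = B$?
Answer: $- \frac{10373}{9} \approx -1152.6$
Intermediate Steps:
$n{\left(A \right)} = 0$ ($n{\left(A \right)} = \frac{0}{-1 + A} = 0$)
$m{\left(B,z \right)} = - \frac{8}{3} + \frac{B}{3}$
$I = \frac{64}{9}$ ($I = 4 \left(\left(- \frac{8}{3} + \frac{1}{3} \cdot 0\right) + 4\right)^{2} = 4 \left(\left(- \frac{8}{3} + 0\right) + 4\right)^{2} = 4 \left(- \frac{8}{3} + 4\right)^{2} = 4 \left(\frac{4}{3}\right)^{2} = 4 \cdot \frac{16}{9} = \frac{64}{9} \approx 7.1111$)
$k{\left(h,Q \right)} = \frac{64}{9} + Q$
$- 41 k{\left(35,21 \right)} = - 41 \left(\frac{64}{9} + 21\right) = \left(-41\right) \frac{253}{9} = - \frac{10373}{9}$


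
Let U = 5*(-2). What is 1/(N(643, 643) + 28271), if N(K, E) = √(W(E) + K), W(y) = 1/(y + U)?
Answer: 17895543/505924489133 - 2*√64410915/505924489133 ≈ 3.5340e-5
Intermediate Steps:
U = -10
W(y) = 1/(-10 + y) (W(y) = 1/(y - 10) = 1/(-10 + y))
N(K, E) = √(K + 1/(-10 + E)) (N(K, E) = √(1/(-10 + E) + K) = √(K + 1/(-10 + E)))
1/(N(643, 643) + 28271) = 1/(√((1 + 643*(-10 + 643))/(-10 + 643)) + 28271) = 1/(√((1 + 643*633)/633) + 28271) = 1/(√((1 + 407019)/633) + 28271) = 1/(√((1/633)*407020) + 28271) = 1/(√(407020/633) + 28271) = 1/(2*√64410915/633 + 28271) = 1/(28271 + 2*√64410915/633)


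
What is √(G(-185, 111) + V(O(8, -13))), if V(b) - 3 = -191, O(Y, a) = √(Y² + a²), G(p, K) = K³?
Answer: 7*√27907 ≈ 1169.4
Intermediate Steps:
V(b) = -188 (V(b) = 3 - 191 = -188)
√(G(-185, 111) + V(O(8, -13))) = √(111³ - 188) = √(1367631 - 188) = √1367443 = 7*√27907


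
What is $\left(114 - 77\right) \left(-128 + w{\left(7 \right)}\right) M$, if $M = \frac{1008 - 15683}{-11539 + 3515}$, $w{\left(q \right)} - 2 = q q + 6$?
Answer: $- \frac{38551225}{8024} \approx -4804.5$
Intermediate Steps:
$w{\left(q \right)} = 8 + q^{2}$ ($w{\left(q \right)} = 2 + \left(q q + 6\right) = 2 + \left(q^{2} + 6\right) = 2 + \left(6 + q^{2}\right) = 8 + q^{2}$)
$M = \frac{14675}{8024}$ ($M = - \frac{14675}{-8024} = \left(-14675\right) \left(- \frac{1}{8024}\right) = \frac{14675}{8024} \approx 1.8289$)
$\left(114 - 77\right) \left(-128 + w{\left(7 \right)}\right) M = \left(114 - 77\right) \left(-128 + \left(8 + 7^{2}\right)\right) \frac{14675}{8024} = 37 \left(-128 + \left(8 + 49\right)\right) \frac{14675}{8024} = 37 \left(-128 + 57\right) \frac{14675}{8024} = 37 \left(-71\right) \frac{14675}{8024} = \left(-2627\right) \frac{14675}{8024} = - \frac{38551225}{8024}$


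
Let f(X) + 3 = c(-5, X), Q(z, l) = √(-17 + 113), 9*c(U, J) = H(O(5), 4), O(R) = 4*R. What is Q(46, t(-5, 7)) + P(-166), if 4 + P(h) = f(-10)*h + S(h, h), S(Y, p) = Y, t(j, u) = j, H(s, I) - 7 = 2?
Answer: 162 + 4*√6 ≈ 171.80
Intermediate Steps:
H(s, I) = 9 (H(s, I) = 7 + 2 = 9)
c(U, J) = 1 (c(U, J) = (⅑)*9 = 1)
Q(z, l) = 4*√6 (Q(z, l) = √96 = 4*√6)
f(X) = -2 (f(X) = -3 + 1 = -2)
P(h) = -4 - h (P(h) = -4 + (-2*h + h) = -4 - h)
Q(46, t(-5, 7)) + P(-166) = 4*√6 + (-4 - 1*(-166)) = 4*√6 + (-4 + 166) = 4*√6 + 162 = 162 + 4*√6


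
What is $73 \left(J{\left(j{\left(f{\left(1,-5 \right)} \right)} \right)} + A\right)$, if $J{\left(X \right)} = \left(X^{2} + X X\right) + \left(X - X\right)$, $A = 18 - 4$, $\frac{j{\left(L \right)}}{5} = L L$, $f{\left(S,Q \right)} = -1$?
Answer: $4672$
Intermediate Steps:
$j{\left(L \right)} = 5 L^{2}$ ($j{\left(L \right)} = 5 L L = 5 L^{2}$)
$A = 14$
$J{\left(X \right)} = 2 X^{2}$ ($J{\left(X \right)} = \left(X^{2} + X^{2}\right) + 0 = 2 X^{2} + 0 = 2 X^{2}$)
$73 \left(J{\left(j{\left(f{\left(1,-5 \right)} \right)} \right)} + A\right) = 73 \left(2 \left(5 \left(-1\right)^{2}\right)^{2} + 14\right) = 73 \left(2 \left(5 \cdot 1\right)^{2} + 14\right) = 73 \left(2 \cdot 5^{2} + 14\right) = 73 \left(2 \cdot 25 + 14\right) = 73 \left(50 + 14\right) = 73 \cdot 64 = 4672$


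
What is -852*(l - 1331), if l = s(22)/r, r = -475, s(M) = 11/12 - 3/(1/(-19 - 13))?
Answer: 538738273/475 ≈ 1.1342e+6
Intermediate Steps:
s(M) = 1163/12 (s(M) = 11*(1/12) - 3/(1/(-32)) = 11/12 - 3/(-1/32) = 11/12 - 3*(-32) = 11/12 + 96 = 1163/12)
l = -1163/5700 (l = (1163/12)/(-475) = (1163/12)*(-1/475) = -1163/5700 ≈ -0.20404)
-852*(l - 1331) = -852*(-1163/5700 - 1331) = -852*(-7587863/5700) = 538738273/475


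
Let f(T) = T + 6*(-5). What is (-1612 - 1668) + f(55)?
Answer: -3255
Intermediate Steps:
f(T) = -30 + T (f(T) = T - 30 = -30 + T)
(-1612 - 1668) + f(55) = (-1612 - 1668) + (-30 + 55) = -3280 + 25 = -3255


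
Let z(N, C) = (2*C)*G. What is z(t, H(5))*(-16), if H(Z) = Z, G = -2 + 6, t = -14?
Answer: -640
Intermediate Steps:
G = 4
z(N, C) = 8*C (z(N, C) = (2*C)*4 = 8*C)
z(t, H(5))*(-16) = (8*5)*(-16) = 40*(-16) = -640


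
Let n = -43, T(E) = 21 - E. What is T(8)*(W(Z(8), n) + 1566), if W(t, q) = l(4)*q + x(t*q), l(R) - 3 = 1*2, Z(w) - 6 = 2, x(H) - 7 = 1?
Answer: 17667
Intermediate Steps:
x(H) = 8 (x(H) = 7 + 1 = 8)
Z(w) = 8 (Z(w) = 6 + 2 = 8)
l(R) = 5 (l(R) = 3 + 1*2 = 3 + 2 = 5)
W(t, q) = 8 + 5*q (W(t, q) = 5*q + 8 = 8 + 5*q)
T(8)*(W(Z(8), n) + 1566) = (21 - 1*8)*((8 + 5*(-43)) + 1566) = (21 - 8)*((8 - 215) + 1566) = 13*(-207 + 1566) = 13*1359 = 17667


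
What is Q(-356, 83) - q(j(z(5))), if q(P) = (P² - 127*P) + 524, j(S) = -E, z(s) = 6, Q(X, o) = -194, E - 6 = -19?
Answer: 764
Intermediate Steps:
E = -13 (E = 6 - 19 = -13)
j(S) = 13 (j(S) = -1*(-13) = 13)
q(P) = 524 + P² - 127*P
Q(-356, 83) - q(j(z(5))) = -194 - (524 + 13² - 127*13) = -194 - (524 + 169 - 1651) = -194 - 1*(-958) = -194 + 958 = 764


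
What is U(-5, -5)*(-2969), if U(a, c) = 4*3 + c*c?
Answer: -109853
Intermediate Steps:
U(a, c) = 12 + c²
U(-5, -5)*(-2969) = (12 + (-5)²)*(-2969) = (12 + 25)*(-2969) = 37*(-2969) = -109853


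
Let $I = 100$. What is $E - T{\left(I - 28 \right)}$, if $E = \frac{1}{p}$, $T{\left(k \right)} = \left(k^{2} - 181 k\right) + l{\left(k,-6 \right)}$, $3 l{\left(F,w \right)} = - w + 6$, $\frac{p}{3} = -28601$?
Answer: $\frac{673038731}{85803} \approx 7844.0$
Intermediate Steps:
$p = -85803$ ($p = 3 \left(-28601\right) = -85803$)
$l{\left(F,w \right)} = 2 - \frac{w}{3}$ ($l{\left(F,w \right)} = \frac{- w + 6}{3} = \frac{6 - w}{3} = 2 - \frac{w}{3}$)
$T{\left(k \right)} = 4 + k^{2} - 181 k$ ($T{\left(k \right)} = \left(k^{2} - 181 k\right) + \left(2 - -2\right) = \left(k^{2} - 181 k\right) + \left(2 + 2\right) = \left(k^{2} - 181 k\right) + 4 = 4 + k^{2} - 181 k$)
$E = - \frac{1}{85803}$ ($E = \frac{1}{-85803} = - \frac{1}{85803} \approx -1.1655 \cdot 10^{-5}$)
$E - T{\left(I - 28 \right)} = - \frac{1}{85803} - \left(4 + \left(100 - 28\right)^{2} - 181 \left(100 - 28\right)\right) = - \frac{1}{85803} - \left(4 + 72^{2} - 13032\right) = - \frac{1}{85803} - \left(4 + 5184 - 13032\right) = - \frac{1}{85803} - -7844 = - \frac{1}{85803} + 7844 = \frac{673038731}{85803}$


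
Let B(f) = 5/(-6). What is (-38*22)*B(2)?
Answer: 2090/3 ≈ 696.67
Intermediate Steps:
B(f) = -⅚ (B(f) = 5*(-⅙) = -⅚)
(-38*22)*B(2) = -38*22*(-⅚) = -836*(-⅚) = 2090/3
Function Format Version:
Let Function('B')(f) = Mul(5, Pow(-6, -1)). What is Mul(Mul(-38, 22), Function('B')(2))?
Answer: Rational(2090, 3) ≈ 696.67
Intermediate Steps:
Function('B')(f) = Rational(-5, 6) (Function('B')(f) = Mul(5, Rational(-1, 6)) = Rational(-5, 6))
Mul(Mul(-38, 22), Function('B')(2)) = Mul(Mul(-38, 22), Rational(-5, 6)) = Mul(-836, Rational(-5, 6)) = Rational(2090, 3)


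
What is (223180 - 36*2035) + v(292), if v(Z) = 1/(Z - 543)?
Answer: 37629919/251 ≈ 1.4992e+5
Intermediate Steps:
v(Z) = 1/(-543 + Z)
(223180 - 36*2035) + v(292) = (223180 - 36*2035) + 1/(-543 + 292) = (223180 - 73260) + 1/(-251) = 149920 - 1/251 = 37629919/251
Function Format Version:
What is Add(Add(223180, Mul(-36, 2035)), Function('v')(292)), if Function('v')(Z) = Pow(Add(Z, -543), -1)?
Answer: Rational(37629919, 251) ≈ 1.4992e+5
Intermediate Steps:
Function('v')(Z) = Pow(Add(-543, Z), -1)
Add(Add(223180, Mul(-36, 2035)), Function('v')(292)) = Add(Add(223180, Mul(-36, 2035)), Pow(Add(-543, 292), -1)) = Add(Add(223180, -73260), Pow(-251, -1)) = Add(149920, Rational(-1, 251)) = Rational(37629919, 251)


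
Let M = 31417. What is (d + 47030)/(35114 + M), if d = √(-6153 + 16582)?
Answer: 47030/66531 + √10429/66531 ≈ 0.70842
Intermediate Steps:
d = √10429 ≈ 102.12
(d + 47030)/(35114 + M) = (√10429 + 47030)/(35114 + 31417) = (47030 + √10429)/66531 = (47030 + √10429)*(1/66531) = 47030/66531 + √10429/66531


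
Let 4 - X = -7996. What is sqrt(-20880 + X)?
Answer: 4*I*sqrt(805) ≈ 113.49*I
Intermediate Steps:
X = 8000 (X = 4 - 1*(-7996) = 4 + 7996 = 8000)
sqrt(-20880 + X) = sqrt(-20880 + 8000) = sqrt(-12880) = 4*I*sqrt(805)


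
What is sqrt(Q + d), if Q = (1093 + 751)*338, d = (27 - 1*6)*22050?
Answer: sqrt(1086322) ≈ 1042.3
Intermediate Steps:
d = 463050 (d = (27 - 6)*22050 = 21*22050 = 463050)
Q = 623272 (Q = 1844*338 = 623272)
sqrt(Q + d) = sqrt(623272 + 463050) = sqrt(1086322)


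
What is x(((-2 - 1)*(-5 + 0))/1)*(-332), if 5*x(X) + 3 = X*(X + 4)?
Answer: -93624/5 ≈ -18725.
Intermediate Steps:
x(X) = -⅗ + X*(4 + X)/5 (x(X) = -⅗ + (X*(X + 4))/5 = -⅗ + (X*(4 + X))/5 = -⅗ + X*(4 + X)/5)
x(((-2 - 1)*(-5 + 0))/1)*(-332) = (-⅗ + (((-2 - 1)*(-5 + 0))/1)²/5 + 4*(((-2 - 1)*(-5 + 0))/1)/5)*(-332) = (-⅗ + (-3*(-5)*1)²/5 + 4*(-3*(-5)*1)/5)*(-332) = (-⅗ + (15*1)²/5 + 4*(15*1)/5)*(-332) = (-⅗ + (⅕)*15² + (⅘)*15)*(-332) = (-⅗ + (⅕)*225 + 12)*(-332) = (-⅗ + 45 + 12)*(-332) = (282/5)*(-332) = -93624/5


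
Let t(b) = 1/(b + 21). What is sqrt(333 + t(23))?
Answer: sqrt(161183)/22 ≈ 18.249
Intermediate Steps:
t(b) = 1/(21 + b)
sqrt(333 + t(23)) = sqrt(333 + 1/(21 + 23)) = sqrt(333 + 1/44) = sqrt(14653/44) = sqrt(161183)/22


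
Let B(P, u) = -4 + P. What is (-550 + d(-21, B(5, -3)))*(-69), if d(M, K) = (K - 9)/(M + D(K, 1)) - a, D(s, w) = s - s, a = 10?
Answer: 270296/7 ≈ 38614.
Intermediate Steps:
D(s, w) = 0
d(M, K) = -10 + (-9 + K)/M (d(M, K) = (K - 9)/(M + 0) - 1*10 = (-9 + K)/M - 10 = -10 + (-9 + K)/M)
(-550 + d(-21, B(5, -3)))*(-69) = (-550 + (-9 + (-4 + 5) - 10*(-21))/(-21))*(-69) = (-550 - (-9 + 1 + 210)/21)*(-69) = (-550 - 1/21*202)*(-69) = (-550 - 202/21)*(-69) = -11752/21*(-69) = 270296/7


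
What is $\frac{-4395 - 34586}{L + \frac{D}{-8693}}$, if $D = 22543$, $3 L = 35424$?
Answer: $- \frac{338861833}{102624401} \approx -3.302$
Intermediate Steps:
$L = 11808$ ($L = \frac{1}{3} \cdot 35424 = 11808$)
$\frac{-4395 - 34586}{L + \frac{D}{-8693}} = \frac{-4395 - 34586}{11808 + \frac{22543}{-8693}} = - \frac{38981}{11808 + 22543 \left(- \frac{1}{8693}\right)} = - \frac{38981}{11808 - \frac{22543}{8693}} = - \frac{38981}{\frac{102624401}{8693}} = \left(-38981\right) \frac{8693}{102624401} = - \frac{338861833}{102624401}$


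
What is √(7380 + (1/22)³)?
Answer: √1728809302/484 ≈ 85.907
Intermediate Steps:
√(7380 + (1/22)³) = √(7380 + 1/10648) = √(78582241/10648) = √1728809302/484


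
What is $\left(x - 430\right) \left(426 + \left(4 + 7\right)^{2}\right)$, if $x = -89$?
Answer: $-283893$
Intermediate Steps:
$\left(x - 430\right) \left(426 + \left(4 + 7\right)^{2}\right) = \left(-89 - 430\right) \left(426 + \left(4 + 7\right)^{2}\right) = - 519 \left(426 + 11^{2}\right) = - 519 \left(426 + 121\right) = \left(-519\right) 547 = -283893$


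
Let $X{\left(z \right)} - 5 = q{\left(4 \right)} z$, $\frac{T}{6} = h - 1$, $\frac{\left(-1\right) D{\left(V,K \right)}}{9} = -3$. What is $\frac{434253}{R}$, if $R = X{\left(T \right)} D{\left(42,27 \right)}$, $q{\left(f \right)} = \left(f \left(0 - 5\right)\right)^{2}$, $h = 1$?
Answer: $\frac{144751}{45} \approx 3216.7$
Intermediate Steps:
$q{\left(f \right)} = 25 f^{2}$ ($q{\left(f \right)} = \left(f \left(-5\right)\right)^{2} = \left(- 5 f\right)^{2} = 25 f^{2}$)
$D{\left(V,K \right)} = 27$ ($D{\left(V,K \right)} = \left(-9\right) \left(-3\right) = 27$)
$T = 0$ ($T = 6 \left(1 - 1\right) = 6 \cdot 0 = 0$)
$X{\left(z \right)} = 5 + 400 z$ ($X{\left(z \right)} = 5 + 25 \cdot 4^{2} z = 5 + 25 \cdot 16 z = 5 + 400 z$)
$R = 135$ ($R = \left(5 + 400 \cdot 0\right) 27 = \left(5 + 0\right) 27 = 5 \cdot 27 = 135$)
$\frac{434253}{R} = \frac{434253}{135} = 434253 \cdot \frac{1}{135} = \frac{144751}{45}$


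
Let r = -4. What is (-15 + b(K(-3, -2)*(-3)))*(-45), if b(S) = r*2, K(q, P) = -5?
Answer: 1035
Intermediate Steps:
b(S) = -8 (b(S) = -4*2 = -8)
(-15 + b(K(-3, -2)*(-3)))*(-45) = (-15 - 8)*(-45) = -23*(-45) = 1035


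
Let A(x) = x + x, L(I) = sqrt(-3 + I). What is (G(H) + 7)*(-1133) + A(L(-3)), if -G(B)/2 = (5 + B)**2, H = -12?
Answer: 103103 + 2*I*sqrt(6) ≈ 1.031e+5 + 4.899*I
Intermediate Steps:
G(B) = -2*(5 + B)**2
A(x) = 2*x
(G(H) + 7)*(-1133) + A(L(-3)) = (-2*(5 - 12)**2 + 7)*(-1133) + 2*sqrt(-3 - 3) = (-2*(-7)**2 + 7)*(-1133) + 2*sqrt(-6) = (-2*49 + 7)*(-1133) + 2*(I*sqrt(6)) = (-98 + 7)*(-1133) + 2*I*sqrt(6) = -91*(-1133) + 2*I*sqrt(6) = 103103 + 2*I*sqrt(6)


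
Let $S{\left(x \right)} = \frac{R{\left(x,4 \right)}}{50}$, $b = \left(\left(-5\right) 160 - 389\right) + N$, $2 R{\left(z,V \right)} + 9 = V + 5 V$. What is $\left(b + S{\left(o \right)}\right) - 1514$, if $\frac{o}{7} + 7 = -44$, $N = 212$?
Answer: $- \frac{49817}{20} \approx -2490.9$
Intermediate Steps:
$R{\left(z,V \right)} = - \frac{9}{2} + 3 V$ ($R{\left(z,V \right)} = - \frac{9}{2} + \frac{V + 5 V}{2} = - \frac{9}{2} + \frac{6 V}{2} = - \frac{9}{2} + 3 V$)
$b = -977$ ($b = \left(\left(-5\right) 160 - 389\right) + 212 = \left(-800 - 389\right) + 212 = -1189 + 212 = -977$)
$o = -357$ ($o = -49 + 7 \left(-44\right) = -49 - 308 = -357$)
$S{\left(x \right)} = \frac{3}{20}$ ($S{\left(x \right)} = \frac{- \frac{9}{2} + 3 \cdot 4}{50} = \left(- \frac{9}{2} + 12\right) \frac{1}{50} = \frac{15}{2} \cdot \frac{1}{50} = \frac{3}{20}$)
$\left(b + S{\left(o \right)}\right) - 1514 = \left(-977 + \frac{3}{20}\right) - 1514 = - \frac{19537}{20} - 1514 = - \frac{49817}{20}$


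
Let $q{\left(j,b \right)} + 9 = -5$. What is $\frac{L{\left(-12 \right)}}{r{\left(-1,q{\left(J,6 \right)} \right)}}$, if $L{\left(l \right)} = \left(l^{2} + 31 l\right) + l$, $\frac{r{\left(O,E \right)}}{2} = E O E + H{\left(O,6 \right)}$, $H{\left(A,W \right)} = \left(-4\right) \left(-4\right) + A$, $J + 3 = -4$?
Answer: $\frac{120}{181} \approx 0.66298$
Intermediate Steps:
$J = -7$ ($J = -3 - 4 = -7$)
$q{\left(j,b \right)} = -14$ ($q{\left(j,b \right)} = -9 - 5 = -14$)
$H{\left(A,W \right)} = 16 + A$
$r{\left(O,E \right)} = 32 + 2 O + 2 O E^{2}$ ($r{\left(O,E \right)} = 2 \left(E O E + \left(16 + O\right)\right) = 2 \left(O E^{2} + \left(16 + O\right)\right) = 2 \left(16 + O + O E^{2}\right) = 32 + 2 O + 2 O E^{2}$)
$L{\left(l \right)} = l^{2} + 32 l$
$\frac{L{\left(-12 \right)}}{r{\left(-1,q{\left(J,6 \right)} \right)}} = \frac{\left(-12\right) \left(32 - 12\right)}{32 + 2 \left(-1\right) + 2 \left(-1\right) \left(-14\right)^{2}} = \frac{\left(-12\right) 20}{32 - 2 + 2 \left(-1\right) 196} = - \frac{240}{32 - 2 - 392} = - \frac{240}{-362} = \left(-240\right) \left(- \frac{1}{362}\right) = \frac{120}{181}$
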